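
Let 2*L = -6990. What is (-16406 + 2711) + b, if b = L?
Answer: -17190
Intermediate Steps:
L = -3495 (L = (½)*(-6990) = -3495)
b = -3495
(-16406 + 2711) + b = (-16406 + 2711) - 3495 = -13695 - 3495 = -17190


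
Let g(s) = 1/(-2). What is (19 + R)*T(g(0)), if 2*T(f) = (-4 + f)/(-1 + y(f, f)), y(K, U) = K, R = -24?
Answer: -15/2 ≈ -7.5000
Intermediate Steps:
g(s) = -1/2 (g(s) = 1*(-1/2) = -1/2)
T(f) = (-4 + f)/(2*(-1 + f)) (T(f) = ((-4 + f)/(-1 + f))/2 = (-4 + f)/(2*(-1 + f)))
(19 + R)*T(g(0)) = (19 - 24)*((-4 - 1/2)/(2*(-1 - 1/2))) = -5*(-9)/(2*(-3/2)*2) = -5*(-2)*(-9)/(2*3*2) = -5*3/2 = -15/2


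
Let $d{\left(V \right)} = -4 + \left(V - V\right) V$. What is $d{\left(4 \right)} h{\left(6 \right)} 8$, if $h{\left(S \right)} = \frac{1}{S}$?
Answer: $- \frac{16}{3} \approx -5.3333$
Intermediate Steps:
$d{\left(V \right)} = -4$ ($d{\left(V \right)} = -4 + 0 V = -4 + 0 = -4$)
$d{\left(4 \right)} h{\left(6 \right)} 8 = - \frac{4}{6} \cdot 8 = \left(-4\right) \frac{1}{6} \cdot 8 = \left(- \frac{2}{3}\right) 8 = - \frac{16}{3}$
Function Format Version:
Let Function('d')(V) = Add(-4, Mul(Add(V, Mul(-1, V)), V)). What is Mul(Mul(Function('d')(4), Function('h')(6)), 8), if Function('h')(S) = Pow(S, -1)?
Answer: Rational(-16, 3) ≈ -5.3333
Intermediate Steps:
Function('d')(V) = -4 (Function('d')(V) = Add(-4, Mul(0, V)) = Add(-4, 0) = -4)
Mul(Mul(Function('d')(4), Function('h')(6)), 8) = Mul(Mul(-4, Pow(6, -1)), 8) = Mul(Mul(-4, Rational(1, 6)), 8) = Mul(Rational(-2, 3), 8) = Rational(-16, 3)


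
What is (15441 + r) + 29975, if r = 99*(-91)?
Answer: 36407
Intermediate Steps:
r = -9009
(15441 + r) + 29975 = (15441 - 9009) + 29975 = 6432 + 29975 = 36407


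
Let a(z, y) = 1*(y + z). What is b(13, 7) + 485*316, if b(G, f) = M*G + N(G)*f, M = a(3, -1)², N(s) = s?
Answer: 153403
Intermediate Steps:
a(z, y) = y + z
M = 4 (M = (-1 + 3)² = 2² = 4)
b(G, f) = 4*G + G*f
b(13, 7) + 485*316 = 13*(4 + 7) + 485*316 = 13*11 + 153260 = 143 + 153260 = 153403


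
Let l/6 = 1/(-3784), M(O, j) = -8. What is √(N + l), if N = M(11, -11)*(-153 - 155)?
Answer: √2205071605/946 ≈ 49.639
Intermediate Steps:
l = -3/1892 (l = 6/(-3784) = 6*(-1/3784) = -3/1892 ≈ -0.0015856)
N = 2464 (N = -8*(-153 - 155) = -8*(-308) = 2464)
√(N + l) = √(2464 - 3/1892) = √(4661885/1892) = √2205071605/946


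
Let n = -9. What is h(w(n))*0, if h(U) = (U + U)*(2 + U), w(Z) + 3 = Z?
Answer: 0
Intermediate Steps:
w(Z) = -3 + Z
h(U) = 2*U*(2 + U) (h(U) = (2*U)*(2 + U) = 2*U*(2 + U))
h(w(n))*0 = (2*(-3 - 9)*(2 + (-3 - 9)))*0 = (2*(-12)*(2 - 12))*0 = (2*(-12)*(-10))*0 = 240*0 = 0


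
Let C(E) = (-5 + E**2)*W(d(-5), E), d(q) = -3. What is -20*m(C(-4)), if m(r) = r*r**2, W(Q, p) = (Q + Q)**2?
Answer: -1241982720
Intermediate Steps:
W(Q, p) = 4*Q**2 (W(Q, p) = (2*Q)**2 = 4*Q**2)
C(E) = -180 + 36*E**2 (C(E) = (-5 + E**2)*(4*(-3)**2) = (-5 + E**2)*(4*9) = (-5 + E**2)*36 = -180 + 36*E**2)
m(r) = r**3
-20*m(C(-4)) = -20*(-180 + 36*(-4)**2)**3 = -20*(-180 + 36*16)**3 = -20*(-180 + 576)**3 = -20*396**3 = -20*62099136 = -1241982720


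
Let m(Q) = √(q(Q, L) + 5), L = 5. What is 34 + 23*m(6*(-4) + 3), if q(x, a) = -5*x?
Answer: 34 + 23*√110 ≈ 275.23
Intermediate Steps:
m(Q) = √(5 - 5*Q) (m(Q) = √(-5*Q + 5) = √(5 - 5*Q))
34 + 23*m(6*(-4) + 3) = 34 + 23*√(5 - 5*(6*(-4) + 3)) = 34 + 23*√(5 - 5*(-24 + 3)) = 34 + 23*√(5 - 5*(-21)) = 34 + 23*√(5 + 105) = 34 + 23*√110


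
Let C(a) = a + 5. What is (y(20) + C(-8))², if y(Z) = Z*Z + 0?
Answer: 157609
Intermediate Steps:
C(a) = 5 + a
y(Z) = Z² (y(Z) = Z² + 0 = Z²)
(y(20) + C(-8))² = (20² + (5 - 8))² = (400 - 3)² = 397² = 157609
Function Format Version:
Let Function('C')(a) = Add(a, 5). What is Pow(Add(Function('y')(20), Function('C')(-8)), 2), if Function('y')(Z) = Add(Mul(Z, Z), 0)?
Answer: 157609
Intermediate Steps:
Function('C')(a) = Add(5, a)
Function('y')(Z) = Pow(Z, 2) (Function('y')(Z) = Add(Pow(Z, 2), 0) = Pow(Z, 2))
Pow(Add(Function('y')(20), Function('C')(-8)), 2) = Pow(Add(Pow(20, 2), Add(5, -8)), 2) = Pow(Add(400, -3), 2) = Pow(397, 2) = 157609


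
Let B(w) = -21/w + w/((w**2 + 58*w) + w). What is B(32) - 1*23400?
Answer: -68142679/2912 ≈ -23401.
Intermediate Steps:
B(w) = -21/w + w/(w**2 + 59*w)
B(32) - 1*23400 = (-1239 - 20*32)/(32*(59 + 32)) - 1*23400 = (1/32)*(-1239 - 640)/91 - 23400 = (1/32)*(1/91)*(-1879) - 23400 = -1879/2912 - 23400 = -68142679/2912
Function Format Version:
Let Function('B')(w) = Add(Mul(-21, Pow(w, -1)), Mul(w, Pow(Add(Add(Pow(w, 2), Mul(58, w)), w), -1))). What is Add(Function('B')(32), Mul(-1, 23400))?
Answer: Rational(-68142679, 2912) ≈ -23401.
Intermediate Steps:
Function('B')(w) = Add(Mul(-21, Pow(w, -1)), Mul(w, Pow(Add(Pow(w, 2), Mul(59, w)), -1)))
Add(Function('B')(32), Mul(-1, 23400)) = Add(Mul(Pow(32, -1), Pow(Add(59, 32), -1), Add(-1239, Mul(-20, 32))), Mul(-1, 23400)) = Add(Mul(Rational(1, 32), Pow(91, -1), Add(-1239, -640)), -23400) = Add(Mul(Rational(1, 32), Rational(1, 91), -1879), -23400) = Add(Rational(-1879, 2912), -23400) = Rational(-68142679, 2912)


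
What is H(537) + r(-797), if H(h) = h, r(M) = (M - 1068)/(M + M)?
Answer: 857843/1594 ≈ 538.17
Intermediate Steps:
r(M) = (-1068 + M)/(2*M) (r(M) = (-1068 + M)/((2*M)) = (-1068 + M)*(1/(2*M)) = (-1068 + M)/(2*M))
H(537) + r(-797) = 537 + (1/2)*(-1068 - 797)/(-797) = 537 + (1/2)*(-1/797)*(-1865) = 537 + 1865/1594 = 857843/1594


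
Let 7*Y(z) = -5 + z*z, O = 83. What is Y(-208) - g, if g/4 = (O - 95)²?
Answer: 39227/7 ≈ 5603.9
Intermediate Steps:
Y(z) = -5/7 + z²/7 (Y(z) = (-5 + z*z)/7 = (-5 + z²)/7 = -5/7 + z²/7)
g = 576 (g = 4*(83 - 95)² = 4*(-12)² = 4*144 = 576)
Y(-208) - g = (-5/7 + (⅐)*(-208)²) - 1*576 = (-5/7 + (⅐)*43264) - 576 = (-5/7 + 43264/7) - 576 = 43259/7 - 576 = 39227/7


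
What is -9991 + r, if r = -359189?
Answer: -369180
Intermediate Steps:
-9991 + r = -9991 - 359189 = -369180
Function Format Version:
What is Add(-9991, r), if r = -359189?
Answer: -369180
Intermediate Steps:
Add(-9991, r) = Add(-9991, -359189) = -369180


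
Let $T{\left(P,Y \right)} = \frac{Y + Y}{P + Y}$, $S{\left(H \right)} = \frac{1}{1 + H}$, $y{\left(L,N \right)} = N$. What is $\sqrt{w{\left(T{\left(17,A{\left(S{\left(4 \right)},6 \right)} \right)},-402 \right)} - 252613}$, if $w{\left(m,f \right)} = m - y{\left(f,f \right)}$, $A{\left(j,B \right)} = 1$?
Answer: $\frac{i \sqrt{2269898}}{3} \approx 502.21 i$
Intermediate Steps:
$T{\left(P,Y \right)} = \frac{2 Y}{P + Y}$
$w{\left(m,f \right)} = m - f$
$\sqrt{w{\left(T{\left(17,A{\left(S{\left(4 \right)},6 \right)} \right)},-402 \right)} - 252613} = \sqrt{\left(2 \cdot 1 \frac{1}{17 + 1} - -402\right) - 252613} = \sqrt{\left(2 \cdot 1 \cdot \frac{1}{18} + 402\right) - 252613} = \sqrt{\left(\frac{1}{9} + 402\right) - 252613} = \sqrt{\frac{3619}{9} - 252613} = \sqrt{- \frac{2269898}{9}} = \frac{i \sqrt{2269898}}{3}$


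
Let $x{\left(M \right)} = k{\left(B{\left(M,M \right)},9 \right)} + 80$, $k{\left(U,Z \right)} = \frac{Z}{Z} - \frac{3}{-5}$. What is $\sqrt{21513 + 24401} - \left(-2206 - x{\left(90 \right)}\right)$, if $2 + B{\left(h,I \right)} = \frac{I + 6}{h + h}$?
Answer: $\frac{11438}{5} + \sqrt{45914} \approx 2501.9$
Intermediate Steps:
$B{\left(h,I \right)} = -2 + \frac{6 + I}{2 h}$ ($B{\left(h,I \right)} = -2 + \frac{I + 6}{h + h} = -2 + \frac{6 + I}{2 h}$)
$k{\left(U,Z \right)} = \frac{8}{5}$ ($k{\left(U,Z \right)} = 1 - - \frac{3}{5} = 1 + \frac{3}{5} = \frac{8}{5}$)
$x{\left(M \right)} = \frac{408}{5}$ ($x{\left(M \right)} = \frac{8}{5} + 80 = \frac{408}{5}$)
$\sqrt{21513 + 24401} - \left(-2206 - x{\left(90 \right)}\right) = \sqrt{21513 + 24401} - \left(-2206 - \frac{408}{5}\right) = \sqrt{45914} - \left(-2206 - \frac{408}{5}\right) = \sqrt{45914} - - \frac{11438}{5} = \sqrt{45914} + \frac{11438}{5} = \frac{11438}{5} + \sqrt{45914}$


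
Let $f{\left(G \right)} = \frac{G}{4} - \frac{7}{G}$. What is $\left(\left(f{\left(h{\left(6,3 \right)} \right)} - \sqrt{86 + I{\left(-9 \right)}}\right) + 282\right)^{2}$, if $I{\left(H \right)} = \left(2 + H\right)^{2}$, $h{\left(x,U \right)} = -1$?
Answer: $\frac{1336185}{16} - \frac{3465 \sqrt{15}}{2} \approx 76802.0$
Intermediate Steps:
$f{\left(G \right)} = - \frac{7}{G} + \frac{G}{4}$ ($f{\left(G \right)} = G \frac{1}{4} - \frac{7}{G} = \frac{G}{4} - \frac{7}{G} = - \frac{7}{G} + \frac{G}{4}$)
$\left(\left(f{\left(h{\left(6,3 \right)} \right)} - \sqrt{86 + I{\left(-9 \right)}}\right) + 282\right)^{2} = \left(\left(\left(- \frac{7}{-1} + \frac{1}{4} \left(-1\right)\right) - \sqrt{86 + \left(2 - 9\right)^{2}}\right) + 282\right)^{2} = \left(\left(\left(\left(-7\right) \left(-1\right) - \frac{1}{4}\right) - \sqrt{86 + \left(-7\right)^{2}}\right) + 282\right)^{2} = \left(\left(\left(7 - \frac{1}{4}\right) - \sqrt{86 + 49}\right) + 282\right)^{2} = \left(\left(\frac{27}{4} - \sqrt{135}\right) + 282\right)^{2} = \left(\left(\frac{27}{4} - 3 \sqrt{15}\right) + 282\right)^{2} = \left(\frac{1155}{4} - 3 \sqrt{15}\right)^{2}$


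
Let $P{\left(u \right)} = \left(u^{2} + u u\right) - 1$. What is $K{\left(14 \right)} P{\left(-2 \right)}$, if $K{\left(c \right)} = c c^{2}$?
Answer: $19208$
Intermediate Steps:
$P{\left(u \right)} = -1 + 2 u^{2}$ ($P{\left(u \right)} = \left(u^{2} + u^{2}\right) - 1 = 2 u^{2} - 1 = -1 + 2 u^{2}$)
$K{\left(c \right)} = c^{3}$
$K{\left(14 \right)} P{\left(-2 \right)} = 14^{3} \left(-1 + 2 \left(-2\right)^{2}\right) = 2744 \left(-1 + 2 \cdot 4\right) = 2744 \left(-1 + 8\right) = 2744 \cdot 7 = 19208$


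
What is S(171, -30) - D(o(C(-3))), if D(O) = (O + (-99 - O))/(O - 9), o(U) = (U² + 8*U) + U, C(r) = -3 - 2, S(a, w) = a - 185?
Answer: -505/29 ≈ -17.414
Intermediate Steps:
S(a, w) = -185 + a
C(r) = -5
o(U) = U² + 9*U
D(O) = -99/(-9 + O)
S(171, -30) - D(o(C(-3))) = (-185 + 171) - (-99)/(-9 - 5*(9 - 5)) = -14 - (-99)/(-9 - 5*4) = -14 - (-99)/(-9 - 20) = -14 - (-99)/(-29) = -14 - (-99)*(-1)/29 = -14 - 1*99/29 = -14 - 99/29 = -505/29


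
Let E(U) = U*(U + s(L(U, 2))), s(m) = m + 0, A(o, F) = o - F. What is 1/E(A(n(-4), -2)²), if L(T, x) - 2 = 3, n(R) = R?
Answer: 1/36 ≈ 0.027778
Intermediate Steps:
L(T, x) = 5 (L(T, x) = 2 + 3 = 5)
s(m) = m
E(U) = U*(5 + U) (E(U) = U*(U + 5) = U*(5 + U))
1/E(A(n(-4), -2)²) = 1/((-4 - 1*(-2))²*(5 + (-4 - 1*(-2))²)) = 1/((-4 + 2)²*(5 + (-4 + 2)²)) = 1/((-2)²*(5 + (-2)²)) = 1/(4*(5 + 4)) = 1/(4*9) = 1/36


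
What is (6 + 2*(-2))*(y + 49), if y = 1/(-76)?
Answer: 3723/38 ≈ 97.974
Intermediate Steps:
y = -1/76 ≈ -0.013158
(6 + 2*(-2))*(y + 49) = (6 + 2*(-2))*(-1/76 + 49) = (6 - 4)*(3723/76) = 2*(3723/76) = 3723/38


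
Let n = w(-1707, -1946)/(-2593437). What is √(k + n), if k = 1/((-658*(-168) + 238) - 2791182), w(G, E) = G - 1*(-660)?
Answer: √5413991570422232259/115857475580 ≈ 0.020083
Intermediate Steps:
w(G, E) = 660 + G (w(G, E) = G + 660 = 660 + G)
k = -1/2680400 (k = 1/((110544 + 238) - 2791182) = 1/(110782 - 2791182) = 1/(-2680400) = -1/2680400 ≈ -3.7308e-7)
n = 349/864479 (n = (660 - 1707)/(-2593437) = -1047*(-1/2593437) = 349/864479 ≈ 0.00040371)
√(k + n) = √(-1/2680400 + 349/864479) = √(934595121/2317149511600) = √5413991570422232259/115857475580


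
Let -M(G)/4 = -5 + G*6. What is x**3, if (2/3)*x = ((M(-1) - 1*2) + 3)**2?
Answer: 224201671875/8 ≈ 2.8025e+10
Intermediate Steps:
M(G) = 20 - 24*G (M(G) = -4*(-5 + G*6) = -4*(-5 + 6*G) = 20 - 24*G)
x = 6075/2 (x = 3*(((20 - 24*(-1)) - 1*2) + 3)**2/2 = 3*(((20 + 24) - 2) + 3)**2/2 = 3*((44 - 2) + 3)**2/2 = 3*(42 + 3)**2/2 = (3/2)*45**2 = (3/2)*2025 = 6075/2 ≈ 3037.5)
x**3 = (6075/2)**3 = 224201671875/8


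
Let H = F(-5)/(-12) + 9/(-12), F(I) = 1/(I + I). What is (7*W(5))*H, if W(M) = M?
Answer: -623/24 ≈ -25.958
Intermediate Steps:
F(I) = 1/(2*I)
H = -89/120 (H = ((1/2)/(-5))/(-12) + 9/(-12) = ((1/2)*(-1/5))*(-1/12) + 9*(-1/12) = -1/10*(-1/12) - 3/4 = 1/120 - 3/4 = -89/120 ≈ -0.74167)
(7*W(5))*H = (7*5)*(-89/120) = 35*(-89/120) = -623/24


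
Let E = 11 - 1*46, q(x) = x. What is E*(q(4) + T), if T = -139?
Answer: 4725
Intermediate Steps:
E = -35 (E = 11 - 46 = -35)
E*(q(4) + T) = -35*(4 - 139) = -35*(-135) = 4725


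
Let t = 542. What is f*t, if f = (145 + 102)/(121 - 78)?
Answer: 133874/43 ≈ 3113.3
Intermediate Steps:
f = 247/43 ≈ 5.7442
f*t = (247/43)*542 = 133874/43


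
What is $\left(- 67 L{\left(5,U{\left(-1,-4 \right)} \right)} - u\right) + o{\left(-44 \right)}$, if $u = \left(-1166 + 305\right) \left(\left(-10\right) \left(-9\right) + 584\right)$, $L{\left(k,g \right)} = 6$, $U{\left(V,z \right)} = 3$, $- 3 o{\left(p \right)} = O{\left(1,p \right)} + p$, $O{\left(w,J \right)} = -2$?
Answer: $\frac{1739782}{3} \approx 5.7993 \cdot 10^{5}$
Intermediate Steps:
$o{\left(p \right)} = \frac{2}{3} - \frac{p}{3}$ ($o{\left(p \right)} = - \frac{-2 + p}{3} = \frac{2}{3} - \frac{p}{3}$)
$u = -580314$ ($u = - 861 \left(90 + 584\right) = \left(-861\right) 674 = -580314$)
$\left(- 67 L{\left(5,U{\left(-1,-4 \right)} \right)} - u\right) + o{\left(-44 \right)} = \left(\left(-67\right) 6 - -580314\right) + \left(\frac{2}{3} - - \frac{44}{3}\right) = \left(-402 + 580314\right) + \left(\frac{2}{3} + \frac{44}{3}\right) = 579912 + \frac{46}{3} = \frac{1739782}{3}$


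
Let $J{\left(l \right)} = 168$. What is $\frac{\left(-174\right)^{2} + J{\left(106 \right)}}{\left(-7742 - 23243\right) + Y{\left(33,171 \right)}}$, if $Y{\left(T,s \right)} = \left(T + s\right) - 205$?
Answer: $- \frac{15222}{15493} \approx -0.98251$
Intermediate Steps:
$Y{\left(T,s \right)} = -205 + T + s$
$\frac{\left(-174\right)^{2} + J{\left(106 \right)}}{\left(-7742 - 23243\right) + Y{\left(33,171 \right)}} = \frac{\left(-174\right)^{2} + 168}{\left(-7742 - 23243\right) + \left(-205 + 33 + 171\right)} = \frac{30276 + 168}{\left(-7742 - 23243\right) - 1} = \frac{30444}{-30985 - 1} = \frac{30444}{-30986} = 30444 \left(- \frac{1}{30986}\right) = - \frac{15222}{15493}$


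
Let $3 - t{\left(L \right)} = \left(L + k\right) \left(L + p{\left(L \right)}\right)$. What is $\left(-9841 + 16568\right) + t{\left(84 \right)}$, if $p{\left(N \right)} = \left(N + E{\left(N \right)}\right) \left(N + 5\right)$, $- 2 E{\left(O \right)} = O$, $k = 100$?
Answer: $-696518$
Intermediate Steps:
$E{\left(O \right)} = - \frac{O}{2}$
$p{\left(N \right)} = \frac{N \left(5 + N\right)}{2}$ ($p{\left(N \right)} = \left(N - \frac{N}{2}\right) \left(N + 5\right) = \frac{N}{2} \left(5 + N\right) = \frac{N \left(5 + N\right)}{2}$)
$t{\left(L \right)} = 3 - \left(100 + L\right) \left(L + \frac{L \left(5 + L\right)}{2}\right)$ ($t{\left(L \right)} = 3 - \left(L + 100\right) \left(L + \frac{L \left(5 + L\right)}{2}\right) = 3 - \left(100 + L\right) \left(L + \frac{L \left(5 + L\right)}{2}\right)$)
$\left(-9841 + 16568\right) + t{\left(84 \right)} = \left(-9841 + 16568\right) - \left(29397 + 296352 + 377496\right) = 6727 - 703245 = -696518$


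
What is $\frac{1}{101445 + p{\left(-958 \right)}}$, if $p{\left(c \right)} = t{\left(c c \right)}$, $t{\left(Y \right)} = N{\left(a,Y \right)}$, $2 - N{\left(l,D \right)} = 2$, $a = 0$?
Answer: $\frac{1}{101445} \approx 9.8576 \cdot 10^{-6}$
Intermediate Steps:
$N{\left(l,D \right)} = 0$ ($N{\left(l,D \right)} = 2 - 2 = 0$)
$t{\left(Y \right)} = 0$
$p{\left(c \right)} = 0$
$\frac{1}{101445 + p{\left(-958 \right)}} = \frac{1}{101445 + 0} = \frac{1}{101445}$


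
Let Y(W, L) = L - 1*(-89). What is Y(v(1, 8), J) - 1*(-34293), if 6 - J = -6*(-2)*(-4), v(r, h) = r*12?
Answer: 34436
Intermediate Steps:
v(r, h) = 12*r
J = 54 (J = 6 - (-6*(-2))*(-4) = 6 - 12*(-4) = 6 - 1*(-48) = 6 + 48 = 54)
Y(W, L) = 89 + L (Y(W, L) = L + 89 = 89 + L)
Y(v(1, 8), J) - 1*(-34293) = (89 + 54) - 1*(-34293) = 143 + 34293 = 34436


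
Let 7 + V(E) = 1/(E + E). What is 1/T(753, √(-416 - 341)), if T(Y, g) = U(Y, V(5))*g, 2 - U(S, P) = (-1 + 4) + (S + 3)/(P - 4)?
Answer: -109*I*√757/5640407 ≈ -0.0005317*I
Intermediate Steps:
V(E) = -7 + 1/(2*E) (V(E) = -7 + 1/(E + E) = -7 + 1/(2*E))
U(S, P) = -1 - (3 + S)/(-4 + P) (U(S, P) = 2 - ((-1 + 4) + (S + 3)/(P - 4)) = 2 - (3 + (3 + S)/(-4 + P)) = 2 + (-3 - (3 + S)/(-4 + P)) = -1 - (3 + S)/(-4 + P))
T(Y, g) = g*(-79/109 + 10*Y/109) (T(Y, g) = ((1 - (-7 + (½)/5) - Y)/(-4 + (-7 + (½)/5)))*g = ((1 - (-7 + (½)*(⅕)) - Y)/(-4 + (-7 + (½)*(⅕))))*g = ((1 - (-7 + ⅒) - Y)/(-4 + (-7 + ⅒)))*g = ((1 - 1*(-69/10) - Y)/(-4 - 69/10))*g = ((1 + 69/10 - Y)/(-109/10))*g = (-10*(79/10 - Y)/109)*g = (-79/109 + 10*Y/109)*g = g*(-79/109 + 10*Y/109))
1/T(753, √(-416 - 341)) = 1/(√(-416 - 341)*(-79 + 10*753)/109) = 1/(√(-757)*(-79 + 7530)/109) = 1/((1/109)*(I*√757)*7451) = 1/(7451*I*√757/109) = -109*I*√757/5640407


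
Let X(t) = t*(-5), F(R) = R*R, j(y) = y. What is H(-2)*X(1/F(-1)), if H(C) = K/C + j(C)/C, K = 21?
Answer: 95/2 ≈ 47.500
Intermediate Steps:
H(C) = 1 + 21/C (H(C) = 21/C + C/C = 21/C + 1 = 1 + 21/C)
F(R) = R**2
X(t) = -5*t
H(-2)*X(1/F(-1)) = ((21 - 2)/(-2))*(-5/((-1)**2)) = (-1/2*19)*(-5/1) = -(-95)/2 = -19/2*(-5) = 95/2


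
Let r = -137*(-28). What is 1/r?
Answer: 1/3836 ≈ 0.00026069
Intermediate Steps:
r = 3836
1/r = 1/3836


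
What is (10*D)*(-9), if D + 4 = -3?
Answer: 630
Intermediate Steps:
D = -7 (D = -4 - 3 = -7)
(10*D)*(-9) = (10*(-7))*(-9) = -70*(-9) = 630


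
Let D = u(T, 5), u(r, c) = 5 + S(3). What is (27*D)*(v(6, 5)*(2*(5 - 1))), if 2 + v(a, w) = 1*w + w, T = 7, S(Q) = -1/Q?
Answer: 8064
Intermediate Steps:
u(r, c) = 14/3 (u(r, c) = 5 - 1/3 = 5 - 1*⅓ = 5 - ⅓ = 14/3)
v(a, w) = -2 + 2*w (v(a, w) = -2 + (1*w + w) = -2 + (w + w) = -2 + 2*w)
D = 14/3 ≈ 4.6667
(27*D)*(v(6, 5)*(2*(5 - 1))) = (27*(14/3))*((-2 + 2*5)*(2*(5 - 1))) = 126*((-2 + 10)*(2*4)) = 126*(8*8) = 126*64 = 8064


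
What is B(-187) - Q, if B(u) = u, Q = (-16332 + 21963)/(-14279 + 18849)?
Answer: -860221/4570 ≈ -188.23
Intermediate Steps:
Q = 5631/4570 ≈ 1.2322
B(-187) - Q = -187 - 1*5631/4570 = -187 - 5631/4570 = -860221/4570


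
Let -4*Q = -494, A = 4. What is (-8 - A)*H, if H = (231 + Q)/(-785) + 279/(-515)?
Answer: 963798/80855 ≈ 11.920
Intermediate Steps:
Q = 247/2 (Q = -1/4*(-494) = 247/2 ≈ 123.50)
H = -160633/161710 (H = (231 + 247/2)/(-785) + 279/(-515) = (709/2)*(-1/785) + 279*(-1/515) = -709/1570 - 279/515 = -160633/161710 ≈ -0.99334)
(-8 - A)*H = (-8 - 1*4)*(-160633/161710) = (-8 - 4)*(-160633/161710) = -12*(-160633/161710) = 963798/80855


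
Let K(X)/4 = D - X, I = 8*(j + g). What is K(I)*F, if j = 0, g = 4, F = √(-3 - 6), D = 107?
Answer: 900*I ≈ 900.0*I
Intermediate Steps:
F = 3*I (F = √(-9) = 3*I ≈ 3.0*I)
I = 32 (I = 8*(0 + 4) = 8*4 = 32)
K(X) = 428 - 4*X (K(X) = 4*(107 - X) = 428 - 4*X)
K(I)*F = (428 - 4*32)*(3*I) = (428 - 128)*(3*I) = 300*(3*I) = 900*I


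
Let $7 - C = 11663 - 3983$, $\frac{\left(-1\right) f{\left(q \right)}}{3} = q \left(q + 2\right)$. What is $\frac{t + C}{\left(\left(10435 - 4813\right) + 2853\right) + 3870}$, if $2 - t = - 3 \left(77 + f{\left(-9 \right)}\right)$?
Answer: $- \frac{2669}{4115} \approx -0.6486$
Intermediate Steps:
$f{\left(q \right)} = - 3 q \left(2 + q\right)$ ($f{\left(q \right)} = - 3 q \left(q + 2\right) = - 3 q \left(2 + q\right)$)
$C = -7673$ ($C = 7 - \left(11663 - 3983\right) = 7 - 7680 = -7673$)
$t = -334$ ($t = 2 - - 3 \left(77 - - 27 \left(2 - 9\right)\right) = 2 - - 3 \left(77 - \left(-27\right) \left(-7\right)\right) = 2 - - 3 \left(77 - 189\right) = 2 - \left(-3\right) \left(-112\right) = 2 - 336 = -334$)
$\frac{t + C}{\left(\left(10435 - 4813\right) + 2853\right) + 3870} = \frac{-334 - 7673}{\left(\left(10435 - 4813\right) + 2853\right) + 3870} = - \frac{8007}{\left(5622 + 2853\right) + 3870} = - \frac{8007}{8475 + 3870} = - \frac{8007}{12345} = \left(-8007\right) \frac{1}{12345} = - \frac{2669}{4115}$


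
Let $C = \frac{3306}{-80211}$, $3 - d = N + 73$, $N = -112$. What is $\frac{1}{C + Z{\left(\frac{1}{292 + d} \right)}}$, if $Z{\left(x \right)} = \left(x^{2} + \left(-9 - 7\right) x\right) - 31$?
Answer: $- \frac{2982672772}{92728646435} \approx -0.032166$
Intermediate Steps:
$d = 42$ ($d = 3 - \left(-112 + 73\right) = 3 - -39 = 3 + 39 = 42$)
$C = - \frac{1102}{26737}$ ($C = 3306 \left(- \frac{1}{80211}\right) = - \frac{1102}{26737} \approx -0.041216$)
$Z{\left(x \right)} = -31 + x^{2} - 16 x$ ($Z{\left(x \right)} = \left(x^{2} - 16 x\right) - 31 = -31 + x^{2} - 16 x$)
$\frac{1}{C + Z{\left(\frac{1}{292 + d} \right)}} = \frac{1}{- \frac{1102}{26737} - \left(31 - \frac{1}{\left(292 + 42\right)^{2}} + \frac{16}{292 + 42}\right)} = \frac{1}{- \frac{1102}{26737} - \left(31 - \frac{1}{111556} + \frac{8}{167}\right)} = \frac{1}{- \frac{1102}{26737} - \left(\frac{5185}{167} - \frac{1}{111556}\right)} = \frac{1}{- \frac{1102}{26737} - \frac{3463579}{111556}} = \frac{1}{- \frac{92728646435}{2982672772}} = - \frac{2982672772}{92728646435}$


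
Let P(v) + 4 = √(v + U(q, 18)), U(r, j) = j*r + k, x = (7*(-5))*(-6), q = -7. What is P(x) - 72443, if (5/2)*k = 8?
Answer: -72447 + 2*√545/5 ≈ -72438.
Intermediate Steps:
k = 16/5 (k = (⅖)*8 = 16/5 ≈ 3.2000)
x = 210 (x = -35*(-6) = 210)
U(r, j) = 16/5 + j*r (U(r, j) = j*r + 16/5 = 16/5 + j*r)
P(v) = -4 + √(-614/5 + v) (P(v) = -4 + √(v + (16/5 + 18*(-7))) = -4 + √(v + (16/5 - 126)) = -4 + √(v - 614/5) = -4 + √(-614/5 + v))
P(x) - 72443 = (-4 + √(-3070 + 25*210)/5) - 72443 = (-4 + √(-3070 + 5250)/5) - 72443 = (-4 + √2180/5) - 72443 = (-4 + (2*√545)/5) - 72443 = (-4 + 2*√545/5) - 72443 = -72447 + 2*√545/5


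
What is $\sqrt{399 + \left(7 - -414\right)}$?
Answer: $2 \sqrt{205} \approx 28.636$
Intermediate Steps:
$\sqrt{399 + \left(7 - -414\right)} = \sqrt{399 + \left(7 + 414\right)} = \sqrt{399 + 421} = \sqrt{820} = 2 \sqrt{205}$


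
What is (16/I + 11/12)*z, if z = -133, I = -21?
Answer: -247/12 ≈ -20.583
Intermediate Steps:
(16/I + 11/12)*z = (16/(-21) + 11/12)*(-133) = (16*(-1/21) + 11*(1/12))*(-133) = (-16/21 + 11/12)*(-133) = (13/84)*(-133) = -247/12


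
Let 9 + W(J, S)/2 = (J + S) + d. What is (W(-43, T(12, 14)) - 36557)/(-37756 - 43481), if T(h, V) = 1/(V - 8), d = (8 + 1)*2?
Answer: 109874/243711 ≈ 0.45084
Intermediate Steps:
d = 18 (d = 9*2 = 18)
T(h, V) = 1/(-8 + V)
W(J, S) = 18 + 2*J + 2*S (W(J, S) = -18 + 2*((J + S) + 18) = -18 + 2*(18 + J + S) = -18 + (36 + 2*J + 2*S) = 18 + 2*J + 2*S)
(W(-43, T(12, 14)) - 36557)/(-37756 - 43481) = ((18 + 2*(-43) + 2/(-8 + 14)) - 36557)/(-37756 - 43481) = ((18 - 86 + 2/6) - 36557)/(-81237) = ((18 - 86 + 2*(⅙)) - 36557)*(-1/81237) = ((18 - 86 + ⅓) - 36557)*(-1/81237) = (-203/3 - 36557)*(-1/81237) = -109874/3*(-1/81237) = 109874/243711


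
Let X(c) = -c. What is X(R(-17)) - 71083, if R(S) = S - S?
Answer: -71083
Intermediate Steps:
R(S) = 0
X(R(-17)) - 71083 = -1*0 - 71083 = 0 - 71083 = -71083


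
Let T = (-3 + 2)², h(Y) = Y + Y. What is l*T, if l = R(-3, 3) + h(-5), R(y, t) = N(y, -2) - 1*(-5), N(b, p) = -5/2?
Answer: -15/2 ≈ -7.5000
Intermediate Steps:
N(b, p) = -5/2 (N(b, p) = -5*½ = -5/2)
h(Y) = 2*Y
T = 1 (T = (-1)² = 1)
R(y, t) = 5/2 (R(y, t) = -5/2 - 1*(-5) = -5/2 + 5 = 5/2)
l = -15/2 (l = 5/2 + 2*(-5) = 5/2 - 10 = -15/2 ≈ -7.5000)
l*T = -15/2*1 = -15/2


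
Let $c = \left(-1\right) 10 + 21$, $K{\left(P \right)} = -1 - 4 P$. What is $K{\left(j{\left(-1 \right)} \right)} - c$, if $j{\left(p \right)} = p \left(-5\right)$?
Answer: $-32$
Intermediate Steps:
$j{\left(p \right)} = - 5 p$
$c = 11$ ($c = -10 + 21 = 11$)
$K{\left(j{\left(-1 \right)} \right)} - c = \left(-1 - 4 \left(\left(-5\right) \left(-1\right)\right)\right) - 11 = \left(-1 - 20\right) - 11 = -21 - 11 = -32$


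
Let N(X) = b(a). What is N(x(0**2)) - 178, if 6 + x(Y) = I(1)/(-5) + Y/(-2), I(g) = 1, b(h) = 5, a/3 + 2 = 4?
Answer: -173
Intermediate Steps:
a = 6 (a = -6 + 3*4 = -6 + 12 = 6)
x(Y) = -31/5 - Y/2 (x(Y) = -6 + (1/(-5) + Y/(-2)) = -6 + (1*(-1/5) + Y*(-1/2)) = -6 + (-1/5 - Y/2) = -31/5 - Y/2)
N(X) = 5
N(x(0**2)) - 178 = 5 - 178 = -173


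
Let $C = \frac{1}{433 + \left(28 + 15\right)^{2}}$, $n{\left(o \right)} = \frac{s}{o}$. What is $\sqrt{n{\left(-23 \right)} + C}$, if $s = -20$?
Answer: $\frac{\sqrt{2396668218}}{52486} \approx 0.93274$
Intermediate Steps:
$n{\left(o \right)} = - \frac{20}{o}$
$C = \frac{1}{2282}$ ($C = \frac{1}{433 + 43^{2}} = \frac{1}{433 + 1849} = \frac{1}{2282} \approx 0.00043821$)
$\sqrt{n{\left(-23 \right)} + C} = \sqrt{- \frac{20}{-23} + \frac{1}{2282}} = \sqrt{\left(-20\right) \left(- \frac{1}{23}\right) + \frac{1}{2282}} = \sqrt{\frac{20}{23} + \frac{1}{2282}} = \sqrt{\frac{45663}{52486}} = \frac{\sqrt{2396668218}}{52486}$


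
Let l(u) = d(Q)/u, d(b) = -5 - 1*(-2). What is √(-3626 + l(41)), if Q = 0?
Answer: I*√6095429/41 ≈ 60.217*I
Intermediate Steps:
d(b) = -3 (d(b) = -5 + 2 = -3)
l(u) = -3/u
√(-3626 + l(41)) = √(-3626 - 3/41) = √(-148669/41) = I*√6095429/41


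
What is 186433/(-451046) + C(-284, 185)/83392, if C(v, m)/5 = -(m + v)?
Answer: -7661876483/18806814016 ≈ -0.40740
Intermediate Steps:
C(v, m) = -5*m - 5*v (C(v, m) = 5*(-(m + v)) = 5*(-m - v) = -5*m - 5*v)
186433/(-451046) + C(-284, 185)/83392 = 186433/(-451046) + (-5*185 - 5*(-284))/83392 = 186433*(-1/451046) + (-925 + 1420)*(1/83392) = -186433/451046 + 495*(1/83392) = -186433/451046 + 495/83392 = -7661876483/18806814016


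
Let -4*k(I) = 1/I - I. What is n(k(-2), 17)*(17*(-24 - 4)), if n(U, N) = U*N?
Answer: 6069/2 ≈ 3034.5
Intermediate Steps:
k(I) = -1/(4*I) + I/4 (k(I) = -(1/I - I)/4 = -1/(4*I) + I/4)
n(U, N) = N*U
n(k(-2), 17)*(17*(-24 - 4)) = (17*((¼)*(-1 + (-2)²)/(-2)))*(17*(-24 - 4)) = (17*((¼)*(-½)*(-1 + 4)))*(17*(-28)) = (17*((¼)*(-½)*3))*(-476) = (17*(-3/8))*(-476) = -51/8*(-476) = 6069/2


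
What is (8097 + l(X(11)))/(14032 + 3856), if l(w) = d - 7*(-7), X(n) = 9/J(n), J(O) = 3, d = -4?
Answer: 4071/8944 ≈ 0.45517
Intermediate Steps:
X(n) = 3 (X(n) = 9/3 = 9*(⅓) = 3)
l(w) = 45 (l(w) = -4 - 7*(-7) = -4 + 49 = 45)
(8097 + l(X(11)))/(14032 + 3856) = (8097 + 45)/(14032 + 3856) = 8142/17888 = 8142*(1/17888) = 4071/8944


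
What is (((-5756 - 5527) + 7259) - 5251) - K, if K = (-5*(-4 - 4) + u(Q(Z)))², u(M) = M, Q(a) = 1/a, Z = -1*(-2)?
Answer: -43661/4 ≈ -10915.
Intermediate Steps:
Z = 2
K = 6561/4 (K = (-5*(-4 - 4) + 1/2)² = (-5*(-8) + ½)² = (40 + ½)² = (81/2)² = 6561/4 ≈ 1640.3)
(((-5756 - 5527) + 7259) - 5251) - K = (((-5756 - 5527) + 7259) - 5251) - 1*6561/4 = ((-11283 + 7259) - 5251) - 6561/4 = (-4024 - 5251) - 6561/4 = -9275 - 6561/4 = -43661/4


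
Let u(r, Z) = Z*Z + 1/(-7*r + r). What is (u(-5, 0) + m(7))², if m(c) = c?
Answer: 44521/900 ≈ 49.468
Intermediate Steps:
u(r, Z) = Z² - 1/(6*r) (u(r, Z) = Z² + 1/(-6*r) = Z² - 1/(6*r))
(u(-5, 0) + m(7))² = ((0² - ⅙/(-5)) + 7)² = ((0 - ⅙*(-⅕)) + 7)² = ((0 + 1/30) + 7)² = (1/30 + 7)² = (211/30)² = 44521/900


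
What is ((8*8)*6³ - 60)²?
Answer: 189447696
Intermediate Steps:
((8*8)*6³ - 60)² = (64*216 - 60)² = (13824 - 60)² = 13764² = 189447696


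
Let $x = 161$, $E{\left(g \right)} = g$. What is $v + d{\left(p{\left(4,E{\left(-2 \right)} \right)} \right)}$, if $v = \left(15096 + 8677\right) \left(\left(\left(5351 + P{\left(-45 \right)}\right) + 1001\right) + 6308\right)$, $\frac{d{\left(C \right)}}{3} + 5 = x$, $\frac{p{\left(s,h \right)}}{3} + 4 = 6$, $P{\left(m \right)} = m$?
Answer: $299896863$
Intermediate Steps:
$p{\left(s,h \right)} = 6$ ($p{\left(s,h \right)} = -12 + 3 \cdot 6 = -12 + 18 = 6$)
$d{\left(C \right)} = 468$ ($d{\left(C \right)} = -15 + 3 \cdot 161 = -15 + 483 = 468$)
$v = 299896395$ ($v = \left(15096 + 8677\right) \left(\left(\left(5351 - 45\right) + 1001\right) + 6308\right) = 23773 \left(\left(5306 + 1001\right) + 6308\right) = 23773 \left(6307 + 6308\right) = 23773 \cdot 12615 = 299896395$)
$v + d{\left(p{\left(4,E{\left(-2 \right)} \right)} \right)} = 299896395 + 468 = 299896863$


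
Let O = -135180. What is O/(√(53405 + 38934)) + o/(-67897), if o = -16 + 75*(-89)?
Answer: 6691/67897 - 135180*√92339/92339 ≈ -444.76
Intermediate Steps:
o = -6691 (o = -16 - 6675 = -6691)
O/(√(53405 + 38934)) + o/(-67897) = -135180/√(53405 + 38934) - 6691/(-67897) = -135180*√92339/92339 - 6691*(-1/67897) = -135180*√92339/92339 + 6691/67897 = 6691/67897 - 135180*√92339/92339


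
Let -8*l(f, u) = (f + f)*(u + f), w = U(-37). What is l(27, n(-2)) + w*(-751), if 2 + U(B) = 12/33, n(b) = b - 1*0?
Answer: 46647/44 ≈ 1060.2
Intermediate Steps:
n(b) = b (n(b) = b + 0 = b)
U(B) = -18/11 (U(B) = -2 + 12/33 = -2 + 12*(1/33) = -2 + 4/11 = -18/11)
w = -18/11 ≈ -1.6364
l(f, u) = -f*(f + u)/4 (l(f, u) = -(f + f)*(u + f)/8 = -2*f*(f + u)/8 = -f*(f + u)/4)
l(27, n(-2)) + w*(-751) = -1/4*27*(27 - 2) - 18/11*(-751) = -1/4*27*25 + 13518/11 = -675/4 + 13518/11 = 46647/44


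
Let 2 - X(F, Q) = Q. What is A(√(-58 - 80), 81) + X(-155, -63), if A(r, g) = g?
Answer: 146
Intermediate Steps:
X(F, Q) = 2 - Q
A(√(-58 - 80), 81) + X(-155, -63) = 81 + (2 - 1*(-63)) = 81 + (2 + 63) = 81 + 65 = 146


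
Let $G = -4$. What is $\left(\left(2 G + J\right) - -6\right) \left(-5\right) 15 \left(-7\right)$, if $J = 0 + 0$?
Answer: $-1050$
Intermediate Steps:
$J = 0$
$\left(\left(2 G + J\right) - -6\right) \left(-5\right) 15 \left(-7\right) = \left(\left(2 \left(-4\right) + 0\right) - -6\right) \left(-5\right) 15 \left(-7\right) = \left(\left(-8 + 0\right) + 6\right) \left(-5\right) 15 \left(-7\right) = \left(-8 + 6\right) \left(-5\right) 15 \left(-7\right) = \left(-2\right) \left(-5\right) 15 \left(-7\right) = 10 \cdot 15 \left(-7\right) = 150 \left(-7\right) = -1050$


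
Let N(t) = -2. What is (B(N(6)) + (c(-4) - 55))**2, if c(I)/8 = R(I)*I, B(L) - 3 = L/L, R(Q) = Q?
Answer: 5929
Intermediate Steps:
B(L) = 4 (B(L) = 3 + L/L = 3 + 1 = 4)
c(I) = 8*I**2 (c(I) = 8*(I*I) = 8*I**2)
(B(N(6)) + (c(-4) - 55))**2 = (4 + (8*(-4)**2 - 55))**2 = (4 + (8*16 - 55))**2 = (4 + (128 - 55))**2 = (4 + 73)**2 = 77**2 = 5929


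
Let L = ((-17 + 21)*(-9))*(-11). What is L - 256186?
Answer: -255790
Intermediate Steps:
L = 396 (L = (4*(-9))*(-11) = -36*(-11) = 396)
L - 256186 = 396 - 256186 = -255790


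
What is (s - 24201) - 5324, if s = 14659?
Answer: -14866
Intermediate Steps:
(s - 24201) - 5324 = (14659 - 24201) - 5324 = -9542 - 5324 = -14866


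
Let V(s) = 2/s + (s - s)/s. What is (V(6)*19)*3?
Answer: 19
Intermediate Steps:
V(s) = 2/s (V(s) = 2/s + 0/s = 2/s + 0 = 2/s)
(V(6)*19)*3 = ((2/6)*19)*3 = ((2*(1/6))*19)*3 = ((1/3)*19)*3 = (19/3)*3 = 19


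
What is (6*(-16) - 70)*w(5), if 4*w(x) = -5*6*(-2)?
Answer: -2490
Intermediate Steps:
w(x) = 15 (w(x) = (-5*6*(-2))/4 = (-30*(-2))/4 = (¼)*60 = 15)
(6*(-16) - 70)*w(5) = (6*(-16) - 70)*15 = (-96 - 70)*15 = -166*15 = -2490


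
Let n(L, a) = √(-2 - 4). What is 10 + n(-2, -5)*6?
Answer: 10 + 6*I*√6 ≈ 10.0 + 14.697*I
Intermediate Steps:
n(L, a) = I*√6 (n(L, a) = √(-6) = I*√6)
10 + n(-2, -5)*6 = 10 + (I*√6)*6 = 10 + 6*I*√6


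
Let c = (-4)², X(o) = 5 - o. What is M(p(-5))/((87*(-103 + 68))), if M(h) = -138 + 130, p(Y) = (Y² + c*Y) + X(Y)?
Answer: 8/3045 ≈ 0.0026273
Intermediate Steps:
c = 16
p(Y) = 5 + Y² + 15*Y (p(Y) = (Y² + 16*Y) + (5 - Y) = 5 + Y² + 15*Y)
M(h) = -8
M(p(-5))/((87*(-103 + 68))) = -8*1/(87*(-103 + 68)) = -8/(87*(-35)) = -8/(-3045) = -8*(-1/3045) = 8/3045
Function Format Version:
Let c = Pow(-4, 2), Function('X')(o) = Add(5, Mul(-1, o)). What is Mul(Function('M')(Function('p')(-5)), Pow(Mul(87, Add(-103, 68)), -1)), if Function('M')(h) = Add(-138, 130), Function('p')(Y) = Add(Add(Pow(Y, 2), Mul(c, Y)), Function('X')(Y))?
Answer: Rational(8, 3045) ≈ 0.0026273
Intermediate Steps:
c = 16
Function('p')(Y) = Add(5, Pow(Y, 2), Mul(15, Y)) (Function('p')(Y) = Add(Add(Pow(Y, 2), Mul(16, Y)), Add(5, Mul(-1, Y))) = Add(5, Pow(Y, 2), Mul(15, Y)))
Function('M')(h) = -8
Mul(Function('M')(Function('p')(-5)), Pow(Mul(87, Add(-103, 68)), -1)) = Mul(-8, Pow(Mul(87, Add(-103, 68)), -1)) = Mul(-8, Pow(Mul(87, -35), -1)) = Mul(-8, Pow(-3045, -1)) = Mul(-8, Rational(-1, 3045)) = Rational(8, 3045)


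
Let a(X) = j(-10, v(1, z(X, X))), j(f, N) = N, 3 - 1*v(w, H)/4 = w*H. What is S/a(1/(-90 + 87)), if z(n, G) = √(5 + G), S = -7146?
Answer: -32157/26 - 3573*√42/26 ≈ -2127.4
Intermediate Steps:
v(w, H) = 12 - 4*H*w (v(w, H) = 12 - 4*w*H = 12 - 4*H*w)
a(X) = 12 - 4*√(5 + X) (a(X) = 12 - 4*√(5 + X)*1 = 12 - 4*√(5 + X))
S/a(1/(-90 + 87)) = -7146/(12 - 4*√(5 + 1/(-90 + 87))) = -7146/(12 - 4*√(5 + 1/(-3))) = -7146/(12 - 4*√(5 - ⅓)) = -7146/(12 - 4*√42/3)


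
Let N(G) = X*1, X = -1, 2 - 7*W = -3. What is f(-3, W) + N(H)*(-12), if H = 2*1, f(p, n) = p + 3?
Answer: 12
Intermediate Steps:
W = 5/7 (W = 2/7 - ⅐*(-3) = 2/7 + 3/7 = 5/7 ≈ 0.71429)
f(p, n) = 3 + p
H = 2
N(G) = -1 (N(G) = -1*1 = -1)
f(-3, W) + N(H)*(-12) = (3 - 3) - 1*(-12) = 0 + 12 = 12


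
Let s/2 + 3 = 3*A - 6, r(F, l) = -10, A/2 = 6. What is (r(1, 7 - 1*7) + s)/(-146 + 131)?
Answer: -44/15 ≈ -2.9333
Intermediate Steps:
A = 12 (A = 2*6 = 12)
s = 54 (s = -6 + 2*(3*12 - 6) = -6 + 2*(36 - 6) = -6 + 2*30 = -6 + 60 = 54)
(r(1, 7 - 1*7) + s)/(-146 + 131) = (-10 + 54)/(-146 + 131) = 44/(-15) = 44*(-1/15) = -44/15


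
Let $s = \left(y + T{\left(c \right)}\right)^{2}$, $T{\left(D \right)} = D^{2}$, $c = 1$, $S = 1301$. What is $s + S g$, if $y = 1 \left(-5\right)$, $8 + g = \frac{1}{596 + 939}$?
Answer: $- \frac{15950419}{1535} \approx -10391.0$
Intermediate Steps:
$g = - \frac{12279}{1535}$ ($g = -8 + \frac{1}{596 + 939} = -8 + \frac{1}{1535} = - \frac{12279}{1535} \approx -7.9994$)
$y = -5$
$s = 16$ ($s = \left(-5 + 1^{2}\right)^{2} = \left(-5 + 1\right)^{2} = \left(-4\right)^{2} = 16$)
$s + S g = 16 + 1301 \left(- \frac{12279}{1535}\right) = 16 - \frac{15974979}{1535} = - \frac{15950419}{1535}$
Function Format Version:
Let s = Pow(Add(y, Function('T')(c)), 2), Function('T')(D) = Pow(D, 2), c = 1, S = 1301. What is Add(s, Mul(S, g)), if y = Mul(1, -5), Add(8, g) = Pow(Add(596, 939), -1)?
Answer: Rational(-15950419, 1535) ≈ -10391.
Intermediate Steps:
g = Rational(-12279, 1535) (g = Add(-8, Pow(Add(596, 939), -1)) = Add(-8, Pow(1535, -1)) = Add(-8, Rational(1, 1535)) = Rational(-12279, 1535) ≈ -7.9994)
y = -5
s = 16 (s = Pow(Add(-5, Pow(1, 2)), 2) = Pow(Add(-5, 1), 2) = Pow(-4, 2) = 16)
Add(s, Mul(S, g)) = Add(16, Mul(1301, Rational(-12279, 1535))) = Add(16, Rational(-15974979, 1535)) = Rational(-15950419, 1535)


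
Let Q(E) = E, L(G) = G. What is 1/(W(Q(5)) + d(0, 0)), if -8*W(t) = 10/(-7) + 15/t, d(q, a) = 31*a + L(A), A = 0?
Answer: -56/11 ≈ -5.0909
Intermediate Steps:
d(q, a) = 31*a (d(q, a) = 31*a + 0 = 31*a)
W(t) = 5/28 - 15/(8*t) (W(t) = -(10/(-7) + 15/t)/8 = -(10*(-1/7) + 15/t)/8 = -(-10/7 + 15/t)/8 = 5/28 - 15/(8*t))
1/(W(Q(5)) + d(0, 0)) = 1/((5/56)*(-21 + 2*5)/5 + 31*0) = 1/((5/56)*(1/5)*(-21 + 10) + 0) = 1/((5/56)*(1/5)*(-11) + 0) = 1/(-11/56 + 0) = 1/(-11/56) = -56/11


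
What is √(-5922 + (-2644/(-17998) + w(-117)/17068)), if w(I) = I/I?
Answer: I*√34926205572405143797/76797466 ≈ 76.954*I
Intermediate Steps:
w(I) = 1
√(-5922 + (-2644/(-17998) + w(-117)/17068)) = √(-5922 + (-2644/(-17998) + 1/17068)) = √(-5922 + (-2644*(-1/17998) + 1*(1/17068))) = √(-5922 + (1322/8999 + 1/17068)) = √(-5922 + 22572895/153594932) = √(-909566614409/153594932) = I*√34926205572405143797/76797466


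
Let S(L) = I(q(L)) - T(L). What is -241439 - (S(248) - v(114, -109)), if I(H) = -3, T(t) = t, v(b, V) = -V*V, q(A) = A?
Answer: -253069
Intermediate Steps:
v(b, V) = -V²
S(L) = -3 - L
-241439 - (S(248) - v(114, -109)) = -241439 - ((-3 - 1*248) - (-1)*(-109)²) = -241439 - ((-3 - 248) - (-1)*11881) = -241439 - (-251 - 1*(-11881)) = -241439 - (-251 + 11881) = -241439 - 1*11630 = -241439 - 11630 = -253069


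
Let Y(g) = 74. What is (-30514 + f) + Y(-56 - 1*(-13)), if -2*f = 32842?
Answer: -46861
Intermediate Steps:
f = -16421 (f = -½*32842 = -16421)
(-30514 + f) + Y(-56 - 1*(-13)) = (-30514 - 16421) + 74 = -46935 + 74 = -46861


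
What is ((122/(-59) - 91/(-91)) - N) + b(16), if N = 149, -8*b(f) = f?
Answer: -8972/59 ≈ -152.07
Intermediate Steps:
b(f) = -f/8
((122/(-59) - 91/(-91)) - N) + b(16) = ((122/(-59) - 91/(-91)) - 1*149) - ⅛*16 = ((122*(-1/59) - 91*(-1/91)) - 149) - 2 = ((-122/59 + 1) - 149) - 2 = (-63/59 - 149) - 2 = -8854/59 - 2 = -8972/59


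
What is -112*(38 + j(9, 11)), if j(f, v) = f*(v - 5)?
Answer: -10304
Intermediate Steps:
j(f, v) = f*(-5 + v)
-112*(38 + j(9, 11)) = -112*(38 + 9*(-5 + 11)) = -112*(38 + 9*6) = -112*(38 + 54) = -112*92 = -10304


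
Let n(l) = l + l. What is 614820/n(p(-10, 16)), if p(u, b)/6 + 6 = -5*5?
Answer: -51235/31 ≈ -1652.7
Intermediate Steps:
p(u, b) = -186 (p(u, b) = -36 + 6*(-5*5) = -36 + 6*(-25) = -36 - 150 = -186)
n(l) = 2*l
614820/n(p(-10, 16)) = 614820/((2*(-186))) = 614820/(-372) = 614820*(-1/372) = -51235/31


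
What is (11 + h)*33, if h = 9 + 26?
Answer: 1518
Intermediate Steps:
h = 35
(11 + h)*33 = (11 + 35)*33 = 46*33 = 1518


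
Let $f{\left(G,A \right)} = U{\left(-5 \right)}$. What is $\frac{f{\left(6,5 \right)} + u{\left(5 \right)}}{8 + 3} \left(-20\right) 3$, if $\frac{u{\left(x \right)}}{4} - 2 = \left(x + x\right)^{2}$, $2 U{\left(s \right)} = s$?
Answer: $- \frac{24330}{11} \approx -2211.8$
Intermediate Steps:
$U{\left(s \right)} = \frac{s}{2}$
$u{\left(x \right)} = 8 + 16 x^{2}$ ($u{\left(x \right)} = 8 + 4 \left(x + x\right)^{2} = 8 + 4 \left(2 x\right)^{2} = 8 + 4 \cdot 4 x^{2} = 8 + 16 x^{2}$)
$f{\left(G,A \right)} = - \frac{5}{2}$ ($f{\left(G,A \right)} = \frac{1}{2} \left(-5\right) = - \frac{5}{2}$)
$\frac{f{\left(6,5 \right)} + u{\left(5 \right)}}{8 + 3} \left(-20\right) 3 = \frac{- \frac{5}{2} + \left(8 + 16 \cdot 5^{2}\right)}{8 + 3} \left(-20\right) 3 = \frac{- \frac{5}{2} + \left(8 + 16 \cdot 25\right)}{11} \left(-20\right) 3 = \left(- \frac{5}{2} + \left(8 + 400\right)\right) \frac{1}{11} \left(-20\right) 3 = \left(- \frac{5}{2} + 408\right) \frac{1}{11} \left(-20\right) 3 = \frac{811}{2} \cdot \frac{1}{11} \left(-20\right) 3 = \frac{811}{22} \left(-20\right) 3 = \left(- \frac{8110}{11}\right) 3 = - \frac{24330}{11}$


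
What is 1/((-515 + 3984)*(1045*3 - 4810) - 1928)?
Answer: -1/5812503 ≈ -1.7204e-7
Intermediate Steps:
1/((-515 + 3984)*(1045*3 - 4810) - 1928) = 1/(3469*(3135 - 4810) - 1928) = 1/(3469*(-1675) - 1928) = 1/(-5810575 - 1928) = 1/(-5812503) = -1/5812503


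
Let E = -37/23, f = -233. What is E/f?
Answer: 37/5359 ≈ 0.0069043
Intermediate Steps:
E = -37/23 (E = -37*1/23 = -37/23 ≈ -1.6087)
E/f = -37/23/(-233) = -37/23*(-1/233) = 37/5359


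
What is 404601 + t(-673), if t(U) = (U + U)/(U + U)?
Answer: 404602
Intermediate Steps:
t(U) = 1 (t(U) = (2*U)/((2*U)) = (2*U)*(1/(2*U)) = 1)
404601 + t(-673) = 404601 + 1 = 404602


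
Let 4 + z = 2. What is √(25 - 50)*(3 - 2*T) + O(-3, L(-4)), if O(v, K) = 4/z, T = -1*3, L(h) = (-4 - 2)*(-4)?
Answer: -2 + 45*I ≈ -2.0 + 45.0*I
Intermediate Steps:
L(h) = 24 (L(h) = -6*(-4) = 24)
T = -3
z = -2 (z = -4 + 2 = -2)
O(v, K) = -2 (O(v, K) = 4/(-2) = 4*(-½) = -2)
√(25 - 50)*(3 - 2*T) + O(-3, L(-4)) = √(25 - 50)*(3 - 2*(-3)) - 2 = √(-25)*(3 + 6) - 2 = (5*I)*9 - 2 = 45*I - 2 = -2 + 45*I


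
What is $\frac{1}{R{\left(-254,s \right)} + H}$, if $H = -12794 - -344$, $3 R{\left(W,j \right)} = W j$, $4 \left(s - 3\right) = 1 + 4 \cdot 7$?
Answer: $- \frac{6}{79907} \approx -7.5087 \cdot 10^{-5}$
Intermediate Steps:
$s = \frac{41}{4}$ ($s = 3 + \frac{1 + 4 \cdot 7}{4} = 3 + \frac{1 + 28}{4} = 3 + \frac{1}{4} \cdot 29 = 3 + \frac{29}{4} = \frac{41}{4} \approx 10.25$)
$R{\left(W,j \right)} = \frac{W j}{3}$
$H = -12450$ ($H = -12794 + 344 = -12450$)
$\frac{1}{R{\left(-254,s \right)} + H} = \frac{1}{\frac{1}{3} \left(-254\right) \frac{41}{4} - 12450} = \frac{1}{- \frac{5207}{6} - 12450} = \frac{1}{- \frac{79907}{6}} = - \frac{6}{79907}$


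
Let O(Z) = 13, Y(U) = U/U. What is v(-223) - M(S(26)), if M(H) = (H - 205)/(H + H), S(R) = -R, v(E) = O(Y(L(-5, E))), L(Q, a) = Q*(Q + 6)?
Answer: 445/52 ≈ 8.5577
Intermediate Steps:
L(Q, a) = Q*(6 + Q)
Y(U) = 1
v(E) = 13
M(H) = (-205 + H)/(2*H) (M(H) = (-205 + H)/((2*H)) = (-205 + H)*(1/(2*H)) = (-205 + H)/(2*H))
v(-223) - M(S(26)) = 13 - (-205 - 1*26)/(2*((-1*26))) = 13 - (-205 - 26)/(2*(-26)) = 13 - (-1)*(-231)/(2*26) = 13 - 1*231/52 = 13 - 231/52 = 445/52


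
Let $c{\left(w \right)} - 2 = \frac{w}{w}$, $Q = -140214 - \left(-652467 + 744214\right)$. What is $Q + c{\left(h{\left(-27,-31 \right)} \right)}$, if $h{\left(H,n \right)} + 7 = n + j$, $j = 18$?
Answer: $-231958$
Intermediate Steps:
$Q = -231961$ ($Q = -140214 - 91747 = -231961$)
$h{\left(H,n \right)} = 11 + n$ ($h{\left(H,n \right)} = -7 + \left(n + 18\right) = -7 + \left(18 + n\right) = 11 + n$)
$c{\left(w \right)} = 3$ ($c{\left(w \right)} = 2 + \frac{w}{w} = 2 + 1 = 3$)
$Q + c{\left(h{\left(-27,-31 \right)} \right)} = -231961 + 3 = -231958$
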